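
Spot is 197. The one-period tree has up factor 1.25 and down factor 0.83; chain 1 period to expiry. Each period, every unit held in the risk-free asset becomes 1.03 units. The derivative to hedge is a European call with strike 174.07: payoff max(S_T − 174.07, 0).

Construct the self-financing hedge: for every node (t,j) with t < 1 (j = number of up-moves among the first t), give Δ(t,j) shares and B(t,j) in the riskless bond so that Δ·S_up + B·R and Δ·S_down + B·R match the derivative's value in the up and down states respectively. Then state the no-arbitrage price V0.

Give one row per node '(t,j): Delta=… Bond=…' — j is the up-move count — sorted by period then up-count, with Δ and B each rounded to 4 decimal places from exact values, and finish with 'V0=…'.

Since d<R<u, set p* = (R−d)/(u−d) = 0.4762; price each node as the discounted p*-expectation of its children.
At expiry t=1: V(1,0)=0.0000, V(1,1)=72.1800
(0,0): S=197.0000. Δ = (V_up−V_dn)/(S_up−S_dn) = (72.1800−0.0000)/(246.2500−163.5100) = 0.8724. V = [p*·72.1800 + (1−p*)·0.0000]/1.03 = 33.3703. B = V − Δ·S = -138.4868.
The time-0 hedge costs 33.3703, which is the no-arbitrage price.

(0,0): Delta=0.8724 Bond=-138.4868
V0=33.3703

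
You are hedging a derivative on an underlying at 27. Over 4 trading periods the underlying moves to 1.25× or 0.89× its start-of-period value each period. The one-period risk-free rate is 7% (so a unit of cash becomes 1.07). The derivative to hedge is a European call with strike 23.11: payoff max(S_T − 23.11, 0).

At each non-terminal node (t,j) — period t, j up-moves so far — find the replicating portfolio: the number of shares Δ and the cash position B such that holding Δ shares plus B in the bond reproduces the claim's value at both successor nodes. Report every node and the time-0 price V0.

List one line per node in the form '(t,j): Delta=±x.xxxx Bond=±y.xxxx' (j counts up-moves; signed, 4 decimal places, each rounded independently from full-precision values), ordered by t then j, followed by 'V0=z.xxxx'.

Under the risk-neutral measure, an up-move has probability p* = (R−d)/(u−d) = 0.5000 and values discount at R = 1.07.
Terminal payoffs: V(4,0)=0.0000, V(4,1)=0.6827, V(4,2)=10.3067, V(4,3)=23.8236, V(4,4)=42.8080
(3,0): S=19.0342. Δ = (V_up−V_dn)/(S_up−S_dn) = (0.6827−0.0000)/(23.7927−16.9404) = 0.0996. V = [p*·0.6827 + (1−p*)·0.0000]/1.07 = 0.3190. B = V − Δ·S = -1.5774.
(3,1): S=26.7334. Δ = (V_up−V_dn)/(S_up−S_dn) = (10.3067−0.6827)/(33.4167−23.7927) = 1.0000. V = [p*·10.3067 + (1−p*)·0.6827]/1.07 = 5.1352. B = V − Δ·S = -21.5981.
(3,2): S=37.5469. Δ = (V_up−V_dn)/(S_up−S_dn) = (23.8236−10.3067)/(46.9336−33.4167) = 1.0000. V = [p*·23.8236 + (1−p*)·10.3067]/1.07 = 15.9487. B = V − Δ·S = -21.5981.
(3,3): S=52.7344. Δ = (V_up−V_dn)/(S_up−S_dn) = (42.8080−23.8236)/(65.9180−46.9336) = 1.0000. V = [p*·42.8080 + (1−p*)·23.8236]/1.07 = 31.1362. B = V − Δ·S = -21.5981.
(2,0): S=21.3867. Δ = (V_up−V_dn)/(S_up−S_dn) = (5.1352−0.3190)/(26.7334−19.0342) = 0.6255. V = [p*·5.1352 + (1−p*)·0.3190]/1.07 = 2.5487. B = V − Δ·S = -10.8297.
(2,1): S=30.0375. Δ = (V_up−V_dn)/(S_up−S_dn) = (15.9487−5.1352)/(37.5469−26.7334) = 1.0000. V = [p*·15.9487 + (1−p*)·5.1352]/1.07 = 9.8523. B = V − Δ·S = -20.1852.
(2,2): S=42.1875. Δ = (V_up−V_dn)/(S_up−S_dn) = (31.1362−15.9487)/(52.7344−37.5469) = 1.0000. V = [p*·31.1362 + (1−p*)·15.9487]/1.07 = 22.0023. B = V − Δ·S = -20.1852.
(1,0): S=24.0300. Δ = (V_up−V_dn)/(S_up−S_dn) = (9.8523−2.5487)/(30.0375−21.3867) = 0.8443. V = [p*·9.8523 + (1−p*)·2.5487]/1.07 = 5.7949. B = V − Δ·S = -14.4929.
(1,1): S=33.7500. Δ = (V_up−V_dn)/(S_up−S_dn) = (22.0023−9.8523)/(42.1875−30.0375) = 1.0000. V = [p*·22.0023 + (1−p*)·9.8523]/1.07 = 14.8854. B = V − Δ·S = -18.8646.
(0,0): S=27.0000. Δ = (V_up−V_dn)/(S_up−S_dn) = (14.8854−5.7949)/(33.7500−24.0300) = 0.9352. V = [p*·14.8854 + (1−p*)·5.7949]/1.07 = 9.6637. B = V − Δ·S = -15.5876.
Each (Δ,B) replicates both successor values, so the strategy is self-financing and V0 is arbitrage-free.

(0,0): Delta=0.9352 Bond=-15.5876
(1,0): Delta=0.8443 Bond=-14.4929
(1,1): Delta=1.0000 Bond=-18.8646
(2,0): Delta=0.6255 Bond=-10.8297
(2,1): Delta=1.0000 Bond=-20.1852
(2,2): Delta=1.0000 Bond=-20.1852
(3,0): Delta=0.0996 Bond=-1.5774
(3,1): Delta=1.0000 Bond=-21.5981
(3,2): Delta=1.0000 Bond=-21.5981
(3,3): Delta=1.0000 Bond=-21.5981
V0=9.6637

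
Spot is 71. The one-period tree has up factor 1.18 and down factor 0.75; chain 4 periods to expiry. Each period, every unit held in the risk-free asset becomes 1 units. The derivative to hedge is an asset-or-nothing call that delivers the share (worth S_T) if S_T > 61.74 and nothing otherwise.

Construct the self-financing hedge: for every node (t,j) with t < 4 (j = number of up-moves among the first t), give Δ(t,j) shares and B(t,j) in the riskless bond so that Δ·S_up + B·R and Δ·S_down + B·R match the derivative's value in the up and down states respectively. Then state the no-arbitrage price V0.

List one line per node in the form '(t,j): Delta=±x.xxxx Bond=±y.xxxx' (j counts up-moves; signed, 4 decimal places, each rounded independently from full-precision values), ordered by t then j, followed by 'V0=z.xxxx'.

(0,0): Delta=1.5394 Bond=-64.7779
(1,0): Delta=1.2916 Bond=-51.5824
(1,1): Delta=1.6528 Bond=-74.2787
(2,0): Delta=0.0000 Bond=0.0000
(2,1): Delta=1.8826 Bond=-88.7217
(2,2): Delta=1.5476 Bond=-63.8796
(3,0): Delta=0.0000 Bond=0.0000
(3,1): Delta=0.0000 Bond=0.0000
(3,2): Delta=2.7442 Bond=-152.6014
(3,3): Delta=1.0000 Bond=0.0000
V0=44.5181

Since d<R<u, set p* = (R−d)/(u−d) = 0.5814; price each node as the discounted p*-expectation of its children.
At expiry t=4: V(4,0)=0.0000, V(4,1)=0.0000, V(4,2)=0.0000, V(4,3)=87.4915, V(4,4)=137.6532
(3,0): S=29.9531. Δ = (V_up−V_dn)/(S_up−S_dn) = (0.0000−0.0000)/(35.3447−22.4648) = 0.0000. V = [p*·0.0000 + (1−p*)·0.0000]/1 = 0.0000. B = V − Δ·S = 0.0000.
(3,1): S=47.1262. Δ = (V_up−V_dn)/(S_up−S_dn) = (0.0000−0.0000)/(55.6090−35.3447) = 0.0000. V = [p*·0.0000 + (1−p*)·0.0000]/1 = 0.0000. B = V − Δ·S = 0.0000.
(3,2): S=74.1453. Δ = (V_up−V_dn)/(S_up−S_dn) = (87.4915−0.0000)/(87.4915−55.6090) = 2.7442. V = [p*·87.4915 + (1−p*)·0.0000]/1 = 50.8671. B = V − Δ·S = -152.6014.
(3,3): S=116.6553. Δ = (V_up−V_dn)/(S_up−S_dn) = (137.6532−87.4915)/(137.6532−87.4915) = 1.0000. V = [p*·137.6532 + (1−p*)·87.4915]/1 = 116.6553. B = V − Δ·S = 0.0000.
(2,0): S=39.9375. Δ = (V_up−V_dn)/(S_up−S_dn) = (0.0000−0.0000)/(47.1262−29.9531) = 0.0000. V = [p*·0.0000 + (1−p*)·0.0000]/1 = 0.0000. B = V − Δ·S = 0.0000.
(2,1): S=62.8350. Δ = (V_up−V_dn)/(S_up−S_dn) = (50.8671−0.0000)/(74.1453−47.1262) = 1.8826. V = [p*·50.8671 + (1−p*)·0.0000]/1 = 29.5739. B = V − Δ·S = -88.7217.
(2,2): S=98.8604. Δ = (V_up−V_dn)/(S_up−S_dn) = (116.6553−50.8671)/(116.6553−74.1453) = 1.5476. V = [p*·116.6553 + (1−p*)·50.8671]/1 = 89.1160. B = V − Δ·S = -63.8796.
(1,0): S=53.2500. Δ = (V_up−V_dn)/(S_up−S_dn) = (29.5739−0.0000)/(62.8350−39.9375) = 1.2916. V = [p*·29.5739 + (1−p*)·0.0000]/1 = 17.1941. B = V − Δ·S = -51.5824.
(1,1): S=83.7800. Δ = (V_up−V_dn)/(S_up−S_dn) = (89.1160−29.5739)/(98.8604−62.8350) = 1.6528. V = [p*·89.1160 + (1−p*)·29.5739]/1 = 64.1914. B = V − Δ·S = -74.2787.
(0,0): S=71.0000. Δ = (V_up−V_dn)/(S_up−S_dn) = (64.1914−17.1941)/(83.7800−53.2500) = 1.5394. V = [p*·64.1914 + (1−p*)·17.1941]/1 = 44.5181. B = V − Δ·S = -64.7779.
Check: Δ(0,0)·S0 + B(0,0) = 44.5181 = V0.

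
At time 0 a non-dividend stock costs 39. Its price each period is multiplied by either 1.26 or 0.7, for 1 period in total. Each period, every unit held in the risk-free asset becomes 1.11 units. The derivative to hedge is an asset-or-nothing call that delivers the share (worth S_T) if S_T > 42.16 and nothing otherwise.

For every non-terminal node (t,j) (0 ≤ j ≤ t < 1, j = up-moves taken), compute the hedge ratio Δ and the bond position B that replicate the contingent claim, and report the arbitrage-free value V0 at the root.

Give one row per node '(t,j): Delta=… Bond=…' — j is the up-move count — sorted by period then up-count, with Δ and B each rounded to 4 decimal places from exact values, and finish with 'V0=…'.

Since d<R<u, set p* = (R−d)/(u−d) = 0.7321; price each node as the discounted p*-expectation of its children.
Terminal values V(1,·): V(1,0)=0.0000, V(1,1)=49.1400
Node (0,0) S=39.0000: V=(p*·49.1400+(1−p*)·0.0000)/1.11=32.4122; Δ=(49.1400−0.0000)/(49.1400−27.3000)=2.2500; B=V−Δ·S=-55.3378
Self-financing check: at every node Δ·S+B equals the discounted successor values.

(0,0): Delta=2.2500 Bond=-55.3378
V0=32.4122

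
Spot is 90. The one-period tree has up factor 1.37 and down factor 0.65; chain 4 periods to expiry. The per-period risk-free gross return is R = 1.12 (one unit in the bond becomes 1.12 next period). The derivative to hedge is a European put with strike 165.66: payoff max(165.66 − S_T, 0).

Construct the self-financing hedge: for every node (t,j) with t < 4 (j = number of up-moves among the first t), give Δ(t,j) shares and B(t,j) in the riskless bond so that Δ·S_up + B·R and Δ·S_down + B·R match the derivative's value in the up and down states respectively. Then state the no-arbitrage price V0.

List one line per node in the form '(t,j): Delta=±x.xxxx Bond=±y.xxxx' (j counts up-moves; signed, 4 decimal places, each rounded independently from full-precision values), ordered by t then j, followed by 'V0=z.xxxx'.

Since d<R<u, set p* = (R−d)/(u−d) = 0.6528; price each node as the discounted p*-expectation of its children.
Terminal values V(4,·): V(4,0)=149.5944, V(4,1)=131.7987, V(4,2)=94.2909, V(4,3)=15.2358, V(4,4)=0.0000
(3,0): S=24.7163. Δ = (V_up−V_dn)/(S_up−S_dn) = (131.7987−149.5944)/(33.8613−16.0656) = -1.0000. V = [p*·131.7987 + (1−p*)·149.5944]/1.12 = 123.1945. B = V − Δ·S = 147.9107.
(3,1): S=52.0943. Δ = (V_up−V_dn)/(S_up−S_dn) = (94.2909−131.7987)/(71.3691−33.8613) = -1.0000. V = [p*·94.2909 + (1−p*)·131.7987]/1.12 = 95.8165. B = V − Δ·S = 147.9107.
(3,2): S=109.7987. Δ = (V_up−V_dn)/(S_up−S_dn) = (15.2358−94.2909)/(150.4242−71.3691) = -1.0000. V = [p*·15.2358 + (1−p*)·94.2909]/1.12 = 38.1121. B = V − Δ·S = 147.9107.
(3,3): S=231.4218. Δ = (V_up−V_dn)/(S_up−S_dn) = (0.0000−15.2358)/(317.0478−150.4242) = -0.0914. V = [p*·0.0000 + (1−p*)·15.2358]/1.12 = 4.7234. B = V − Δ·S = 25.8843.
(2,0): S=38.0250. Δ = (V_up−V_dn)/(S_up−S_dn) = (95.8165−123.1945)/(52.0943−24.7163) = -1.0000. V = [p*·95.8165 + (1−p*)·123.1945]/1.12 = 94.0381. B = V − Δ·S = 132.0631.
(2,1): S=80.1450. Δ = (V_up−V_dn)/(S_up−S_dn) = (38.1121−95.8165)/(109.7987−52.0943) = -1.0000. V = [p*·38.1121 + (1−p*)·95.8165]/1.12 = 51.9181. B = V − Δ·S = 132.0631.
(2,2): S=168.9210. Δ = (V_up−V_dn)/(S_up−S_dn) = (4.7234−38.1121)/(231.4218−109.7987) = -0.2745. V = [p*·4.7234 + (1−p*)·38.1121]/1.12 = 14.5685. B = V − Δ·S = 60.9416.
(1,0): S=58.5000. Δ = (V_up−V_dn)/(S_up−S_dn) = (51.9181−94.0381)/(80.1450−38.0250) = -1.0000. V = [p*·51.9181 + (1−p*)·94.0381]/1.12 = 59.4135. B = V − Δ·S = 117.9135.
(1,1): S=123.3000. Δ = (V_up−V_dn)/(S_up−S_dn) = (14.5685−51.9181)/(168.9210−80.1450) = -0.4207. V = [p*·14.5685 + (1−p*)·51.9181]/1.12 = 24.5867. B = V − Δ·S = 76.4612.
(0,0): S=90.0000. Δ = (V_up−V_dn)/(S_up−S_dn) = (24.5867−59.4135)/(123.3000−58.5000) = -0.5375. V = [p*·24.5867 + (1−p*)·59.4135]/1.12 = 32.7494. B = V − Δ·S = 81.1200.
Root portfolio cost Δ·90+B reproduces V0=32.7494.

(0,0): Delta=-0.5375 Bond=81.1200
(1,0): Delta=-1.0000 Bond=117.9135
(1,1): Delta=-0.4207 Bond=76.4612
(2,0): Delta=-1.0000 Bond=132.0631
(2,1): Delta=-1.0000 Bond=132.0631
(2,2): Delta=-0.2745 Bond=60.9416
(3,0): Delta=-1.0000 Bond=147.9107
(3,1): Delta=-1.0000 Bond=147.9107
(3,2): Delta=-1.0000 Bond=147.9107
(3,3): Delta=-0.0914 Bond=25.8843
V0=32.7494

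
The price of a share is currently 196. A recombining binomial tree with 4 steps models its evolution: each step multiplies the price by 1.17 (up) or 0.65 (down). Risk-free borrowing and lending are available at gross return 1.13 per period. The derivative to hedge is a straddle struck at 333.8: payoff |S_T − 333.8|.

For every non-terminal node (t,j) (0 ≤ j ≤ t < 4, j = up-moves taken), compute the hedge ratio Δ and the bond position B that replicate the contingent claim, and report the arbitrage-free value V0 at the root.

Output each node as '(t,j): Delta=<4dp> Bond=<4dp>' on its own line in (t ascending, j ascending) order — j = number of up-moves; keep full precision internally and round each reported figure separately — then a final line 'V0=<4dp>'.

(0,0): Delta=-0.6419 Bond=164.3473
(1,0): Delta=-1.0000 Bond=231.3401
(1,1): Delta=-0.6253 Bond=181.9102
(2,0): Delta=-1.0000 Bond=261.4144
(2,1): Delta=-1.0000 Bond=261.4144
(2,2): Delta=-0.6079 Bond=200.9038
(3,0): Delta=-1.0000 Bond=295.3982
(3,1): Delta=-1.0000 Bond=295.3982
(3,2): Delta=-1.0000 Bond=295.3982
(3,3): Delta=-0.5898 Bond=221.3232
V0=38.5437

The replicating-portfolio and risk-neutral prices coincide; use p* = (1.13−0.65)/(1.17−0.65) = 0.9231 for the latter.
Payoff layer (t=4): V(4,0)=298.8128, V(4,1)=270.8230, V(4,2)=220.4414, V(4,3)=129.7545, V(4,4)=33.4819
  t=3,j=0: stock 53.8265 → up 62.9770 (V=270.8230), down 34.9872 (V=298.8128). Price 241.5717; hedge Δ=-1.0000, bond B=295.3982.
  t=3,j=1: stock 96.8877 → up 113.3586 (V=220.4414), down 62.9770 (V=270.8230). Price 198.5105; hedge Δ=-1.0000, bond B=295.3982.
  t=3,j=2: stock 174.3979 → up 204.0455 (V=129.7545), down 113.3586 (V=220.4414). Price 121.0004; hedge Δ=-1.0000, bond B=295.3982.
  t=3,j=3: stock 313.9161 → up 367.2819 (V=33.4819), down 204.0455 (V=129.7545). Price 36.1836; hedge Δ=-0.5898, bond B=221.3232.
  t=2,j=0: stock 82.8100 → up 96.8877 (V=198.5105), down 53.8265 (V=241.5717). Price 178.6044; hedge Δ=-1.0000, bond B=261.4144.
  t=2,j=1: stock 149.0580 → up 174.3979 (V=121.0004), down 96.8877 (V=198.5105). Price 112.3564; hedge Δ=-1.0000, bond B=261.4144.
  t=2,j=2: stock 268.3044 → up 313.9161 (V=36.1836), down 174.3979 (V=121.0004). Price 37.7947; hedge Δ=-0.6079, bond B=200.9038.
  t=1,j=0: stock 127.4000 → up 149.0580 (V=112.3564), down 82.8100 (V=178.6044). Price 103.9401; hedge Δ=-1.0000, bond B=231.3401.
  t=1,j=1: stock 229.3200 → up 268.3044 (V=37.7947), down 149.0580 (V=112.3564). Price 38.5223; hedge Δ=-0.6253, bond B=181.9102.
  t=0,j=0: stock 196.0000 → up 229.3200 (V=38.5223), down 127.4000 (V=103.9401). Price 38.5437; hedge Δ=-0.6419, bond B=164.3473.
Each (Δ,B) replicates both successor values, so the strategy is self-financing and V0 is arbitrage-free.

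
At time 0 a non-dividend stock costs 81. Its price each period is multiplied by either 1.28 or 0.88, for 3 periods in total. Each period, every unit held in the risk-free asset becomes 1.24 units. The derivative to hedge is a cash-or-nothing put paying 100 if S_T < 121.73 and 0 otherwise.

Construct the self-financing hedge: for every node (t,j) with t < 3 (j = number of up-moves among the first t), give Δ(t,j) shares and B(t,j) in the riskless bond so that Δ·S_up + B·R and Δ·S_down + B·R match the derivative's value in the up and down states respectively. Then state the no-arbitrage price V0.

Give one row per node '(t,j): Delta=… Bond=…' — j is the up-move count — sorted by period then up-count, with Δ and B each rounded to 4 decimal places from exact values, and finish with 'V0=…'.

Under the risk-neutral measure, an up-move has probability p* = (R−d)/(u−d) = 0.9000 and values discount at R = 1.24.
At expiry t=3: V(3,0)=100.0000, V(3,1)=100.0000, V(3,2)=100.0000, V(3,3)=0.0000
  t=2,j=0: stock 62.7264 → up 80.2898 (V=100.0000), down 55.1992 (V=100.0000). Price 80.6452; hedge Δ=0.0000, bond B=80.6452.
  t=2,j=1: stock 91.2384 → up 116.7852 (V=100.0000), down 80.2898 (V=100.0000). Price 80.6452; hedge Δ=0.0000, bond B=80.6452.
  t=2,j=2: stock 132.7104 → up 169.8693 (V=0.0000), down 116.7852 (V=100.0000). Price 8.0645; hedge Δ=-1.8838, bond B=258.0645.
  t=1,j=0: stock 71.2800 → up 91.2384 (V=80.6452), down 62.7264 (V=80.6452). Price 65.0364; hedge Δ=0.0000, bond B=65.0364.
  t=1,j=1: stock 103.6800 → up 132.7104 (V=8.0645), down 91.2384 (V=80.6452). Price 12.3569; hedge Δ=-1.7501, bond B=193.8085.
  t=0,j=0: stock 81.0000 → up 103.6800 (V=12.3569), down 71.2800 (V=65.0364). Price 14.2136; hedge Δ=-1.6259, bond B=145.9124.
Each (Δ,B) replicates both successor values, so the strategy is self-financing and V0 is arbitrage-free.

(0,0): Delta=-1.6259 Bond=145.9124
(1,0): Delta=0.0000 Bond=65.0364
(1,1): Delta=-1.7501 Bond=193.8085
(2,0): Delta=0.0000 Bond=80.6452
(2,1): Delta=0.0000 Bond=80.6452
(2,2): Delta=-1.8838 Bond=258.0645
V0=14.2136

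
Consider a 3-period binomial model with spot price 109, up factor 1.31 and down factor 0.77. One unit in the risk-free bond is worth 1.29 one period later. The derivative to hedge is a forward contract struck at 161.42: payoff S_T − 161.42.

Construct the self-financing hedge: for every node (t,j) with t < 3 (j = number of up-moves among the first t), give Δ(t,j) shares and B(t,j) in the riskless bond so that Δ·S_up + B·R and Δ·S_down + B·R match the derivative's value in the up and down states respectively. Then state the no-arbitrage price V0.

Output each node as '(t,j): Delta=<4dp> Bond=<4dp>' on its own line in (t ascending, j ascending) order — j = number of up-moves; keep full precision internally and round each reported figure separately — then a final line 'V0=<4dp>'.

The replicating-portfolio and risk-neutral prices coincide; use p* = (1.29−0.77)/(1.31−0.77) = 0.9630 for the latter.
Payoff layer (t=3): V(3,0)=-111.6579, V(3,1)=-76.7598, V(3,2)=-17.3877, V(3,3)=83.6219
Node (2,0) S=64.6261: V=(p*·-76.7598+(1−p*)·-111.6579)/1.29=-60.5057; Δ=(-76.7598−-111.6579)/(84.6602−49.7621)=1.0000; B=V−Δ·S=-125.1318
Node (2,1) S=109.9483: V=(p*·-17.3877+(1−p*)·-76.7598)/1.29=-15.1835; Δ=(-17.3877−-76.7598)/(144.0323−84.6602)=1.0000; B=V−Δ·S=-125.1318
Node (2,2) S=187.0549: V=(p*·83.6219+(1−p*)·-17.3877)/1.29=61.9231; Δ=(83.6219−-17.3877)/(245.0419−144.0323)=1.0000; B=V−Δ·S=-125.1318
Node (1,0) S=83.9300: V=(p*·-15.1835+(1−p*)·-60.5057)/1.29=-13.0714; Δ=(-15.1835−-60.5057)/(109.9483−64.6261)=1.0000; B=V−Δ·S=-97.0014
Node (1,1) S=142.7900: V=(p*·61.9231+(1−p*)·-15.1835)/1.29=45.7886; Δ=(61.9231−-15.1835)/(187.0549−109.9483)=1.0000; B=V−Δ·S=-97.0014
Node (0,0) S=109.0000: V=(p*·45.7886+(1−p*)·-13.0714)/1.29=33.8051; Δ=(45.7886−-13.0714)/(142.7900−83.9300)=1.0000; B=V−Δ·S=-75.1949
Check: Δ(0,0)·S0 + B(0,0) = 33.8051 = V0.

(0,0): Delta=1.0000 Bond=-75.1949
(1,0): Delta=1.0000 Bond=-97.0014
(1,1): Delta=1.0000 Bond=-97.0014
(2,0): Delta=1.0000 Bond=-125.1318
(2,1): Delta=1.0000 Bond=-125.1318
(2,2): Delta=1.0000 Bond=-125.1318
V0=33.8051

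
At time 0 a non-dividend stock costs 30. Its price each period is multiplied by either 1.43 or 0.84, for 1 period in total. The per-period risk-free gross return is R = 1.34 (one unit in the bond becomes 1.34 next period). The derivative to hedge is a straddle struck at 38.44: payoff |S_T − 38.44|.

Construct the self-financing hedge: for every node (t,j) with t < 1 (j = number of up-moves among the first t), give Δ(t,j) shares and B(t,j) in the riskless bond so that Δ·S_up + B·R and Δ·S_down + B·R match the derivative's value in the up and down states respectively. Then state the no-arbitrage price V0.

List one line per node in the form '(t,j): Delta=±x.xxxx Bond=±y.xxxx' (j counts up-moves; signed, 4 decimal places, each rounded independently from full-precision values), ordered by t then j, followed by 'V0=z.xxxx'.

(0,0): Delta=-0.4960 Bond=19.2092
V0=4.3279

No-arbitrage ⇒ martingale measure with p* = (R−d)/(u−d) = 0.8475.
Terminal values V(1,·): V(1,0)=13.2400, V(1,1)=4.4600
(0,0): S=30.0000. Δ = (V_up−V_dn)/(S_up−S_dn) = (4.4600−13.2400)/(42.9000−25.2000) = -0.4960. V = [p*·4.4600 + (1−p*)·13.2400]/1.34 = 4.3279. B = V − Δ·S = 19.2092.
The time-0 hedge costs 4.3279, which is the no-arbitrage price.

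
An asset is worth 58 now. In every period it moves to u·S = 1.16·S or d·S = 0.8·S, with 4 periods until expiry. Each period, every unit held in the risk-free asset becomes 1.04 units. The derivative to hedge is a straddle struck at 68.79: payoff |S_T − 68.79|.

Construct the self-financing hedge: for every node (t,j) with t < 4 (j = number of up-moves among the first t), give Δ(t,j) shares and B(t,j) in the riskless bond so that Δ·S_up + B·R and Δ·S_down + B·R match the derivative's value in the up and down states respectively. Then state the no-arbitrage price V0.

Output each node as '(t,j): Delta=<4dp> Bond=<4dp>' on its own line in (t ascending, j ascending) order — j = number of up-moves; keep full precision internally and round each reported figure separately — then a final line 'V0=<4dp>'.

(0,0): Delta=-0.0401 Bond=17.8177
(1,0): Delta=-0.8211 Bond=54.7698
(1,1): Delta=0.2292 Bond=0.4107
(2,0): Delta=-1.0000 Bond=63.6002
(2,1): Delta=-0.7595 Bond=53.6408
(2,2): Delta=0.5701 Bond=-26.1798
(3,0): Delta=-1.0000 Bond=66.1442
(3,1): Delta=-1.0000 Bond=66.1442
(3,2): Delta=-0.6765 Bond=50.6076
(3,3): Delta=1.0000 Bond=-66.1442
V0=15.4914

Under the risk-neutral measure, an up-move has probability p* = (R−d)/(u−d) = 0.6667 and values discount at R = 1.04.
Payoff layer (t=4): V(4,0)=45.0332, V(4,1)=34.3426, V(4,2)=18.8413, V(4,3)=3.6356, V(4,4)=36.2271
Node (3,0) S=29.6960: V=(p*·34.3426+(1−p*)·45.0332)/1.04=36.4482; Δ=(34.3426−45.0332)/(34.4474−23.7568)=-1.0000; B=V−Δ·S=66.1442
Node (3,1) S=43.0592: V=(p*·18.8413+(1−p*)·34.3426)/1.04=23.0850; Δ=(18.8413−34.3426)/(49.9487−34.4474)=-1.0000; B=V−Δ·S=66.1442
Node (3,2) S=62.4358: V=(p*·3.6356+(1−p*)·18.8413)/1.04=8.3694; Δ=(3.6356−18.8413)/(72.4256−49.9487)=-0.6765; B=V−Δ·S=50.6076
Node (3,3) S=90.5320: V=(p*·36.2271+(1−p*)·3.6356)/1.04=24.3877; Δ=(36.2271−3.6356)/(105.0171−72.4256)=1.0000; B=V−Δ·S=-66.1442
Node (2,0) S=37.1200: V=(p*·23.0850+(1−p*)·36.4482)/1.04=26.4802; Δ=(23.0850−36.4482)/(43.0592−29.6960)=-1.0000; B=V−Δ·S=63.6002
Node (2,1) S=53.8240: V=(p*·8.3694+(1−p*)·23.0850)/1.04=12.7640; Δ=(8.3694−23.0850)/(62.4358−43.0592)=-0.7595; B=V−Δ·S=53.6408
Node (2,2) S=78.0448: V=(p*·24.3877+(1−p*)·8.3694)/1.04=18.3157; Δ=(24.3877−8.3694)/(90.5320−62.4358)=0.5701; B=V−Δ·S=-26.1798
Node (1,0) S=46.4000: V=(p*·12.7640+(1−p*)·26.4802)/1.04=16.6693; Δ=(12.7640−26.4802)/(53.8240−37.1200)=-0.8211; B=V−Δ·S=54.7698
Node (1,1) S=67.2800: V=(p*·18.3157+(1−p*)·12.7640)/1.04=15.8318; Δ=(18.3157−12.7640)/(78.0448−53.8240)=0.2292; B=V−Δ·S=0.4107
Node (0,0) S=58.0000: V=(p*·15.8318+(1−p*)·16.6693)/1.04=15.4914; Δ=(15.8318−16.6693)/(67.2800−46.4000)=-0.0401; B=V−Δ·S=17.8177
Each (Δ,B) replicates both successor values, so the strategy is self-financing and V0 is arbitrage-free.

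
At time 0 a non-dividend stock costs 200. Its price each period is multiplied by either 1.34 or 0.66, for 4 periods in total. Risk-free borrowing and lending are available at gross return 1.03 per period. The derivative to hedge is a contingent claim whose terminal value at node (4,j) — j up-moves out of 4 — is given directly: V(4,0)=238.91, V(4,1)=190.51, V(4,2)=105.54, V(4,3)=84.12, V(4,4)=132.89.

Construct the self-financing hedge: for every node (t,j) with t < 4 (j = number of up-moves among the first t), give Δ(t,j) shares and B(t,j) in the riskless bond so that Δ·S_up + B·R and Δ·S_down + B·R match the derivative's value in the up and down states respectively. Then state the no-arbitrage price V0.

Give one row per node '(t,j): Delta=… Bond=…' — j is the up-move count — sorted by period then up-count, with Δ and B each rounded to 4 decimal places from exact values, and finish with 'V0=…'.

(0,0): Delta=-0.2303 Bond=157.0608
(1,0): Delta=-0.6149 Bond=212.5371
(1,1): Delta=-0.0716 Bond=119.2402
(2,0): Delta=-1.1193 Bond=262.8564
(2,1): Delta=-0.4068 Bond=182.0959
(2,2): Delta=0.0667 Bond=73.1517
(3,0): Delta=-1.2379 Bond=277.5597
(3,1): Delta=-1.0704 Bond=265.0300
(3,2): Delta=-0.1329 Bond=122.6505
(3,3): Delta=0.1490 Bond=35.7130
V0=110.9963

The replicating-portfolio and risk-neutral prices coincide; use p* = (1.03−0.66)/(1.34−0.66) = 0.5441 for the latter.
Terminal payoffs: V(4,0)=238.9100, V(4,1)=190.5100, V(4,2)=105.5400, V(4,3)=84.1200, V(4,4)=132.8900
Node (3,0) S=57.4992: V=(p*·190.5100+(1−p*)·238.9100)/1.03=206.3832; Δ=(190.5100−238.9100)/(77.0489−37.9495)=-1.2379; B=V−Δ·S=277.5597
Node (3,1) S=116.7408: V=(p*·105.5400+(1−p*)·190.5100)/1.03=140.0741; Δ=(105.5400−190.5100)/(156.4327−77.0489)=-1.0704; B=V−Δ·S=265.0300
Node (3,2) S=237.0192: V=(p*·84.1200+(1−p*)·105.5400)/1.03=91.1505; Δ=(84.1200−105.5400)/(317.6057−156.4327)=-0.1329; B=V−Δ·S=122.6505
Node (3,3) S=481.2208: V=(p*·132.8900+(1−p*)·84.1200)/1.03=107.4336; Δ=(132.8900−84.1200)/(644.8359−317.6057)=0.1490; B=V−Δ·S=35.7130
Node (2,0) S=87.1200: V=(p*·140.0741+(1−p*)·206.3832)/1.03=165.3430; Δ=(140.0741−206.3832)/(116.7408−57.4992)=-1.1193; B=V−Δ·S=262.8564
Node (2,1) S=176.8800: V=(p*·91.1505+(1−p*)·140.0741)/1.03=110.1494; Δ=(91.1505−140.0741)/(237.0192−116.7408)=-0.4068; B=V−Δ·S=182.0959
Node (2,2) S=359.1200: V=(p*·107.4336+(1−p*)·91.1505)/1.03=97.0975; Δ=(107.4336−91.1505)/(481.2208−237.0192)=0.0667; B=V−Δ·S=73.1517
Node (1,0) S=132.0000: V=(p*·110.1494+(1−p*)·165.3430)/1.03=131.3701; Δ=(110.1494−165.3430)/(176.8800−87.1200)=-0.6149; B=V−Δ·S=212.5371
Node (1,1) S=268.0000: V=(p*·97.0975+(1−p*)·110.1494)/1.03=100.0462; Δ=(97.0975−110.1494)/(359.1200−176.8800)=-0.0716; B=V−Δ·S=119.2402
Node (0,0) S=200.0000: V=(p*·100.0462+(1−p*)·131.3701)/1.03=110.9963; Δ=(100.0462−131.3701)/(268.0000−132.0000)=-0.2303; B=V−Δ·S=157.0608
Self-financing check: at every node Δ·S+B equals the discounted successor values.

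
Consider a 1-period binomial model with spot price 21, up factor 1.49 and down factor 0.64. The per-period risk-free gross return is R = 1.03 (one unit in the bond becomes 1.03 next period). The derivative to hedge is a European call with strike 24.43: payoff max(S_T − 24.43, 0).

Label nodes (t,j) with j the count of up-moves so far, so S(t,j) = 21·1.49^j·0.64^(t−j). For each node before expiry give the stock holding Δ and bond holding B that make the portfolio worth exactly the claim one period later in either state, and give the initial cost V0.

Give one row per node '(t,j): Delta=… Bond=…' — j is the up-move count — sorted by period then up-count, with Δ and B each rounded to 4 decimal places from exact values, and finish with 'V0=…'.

(0,0): Delta=0.3843 Bond=-5.0147
V0=3.0559

No-arbitrage ⇒ martingale measure with p* = (R−d)/(u−d) = 0.4588.
Terminal values V(1,·): V(1,0)=0.0000, V(1,1)=6.8600
  t=0,j=0: stock 21.0000 → up 31.2900 (V=6.8600), down 13.4400 (V=0.0000). Price 3.0559; hedge Δ=0.3843, bond B=-5.0147.
Each (Δ,B) replicates both successor values, so the strategy is self-financing and V0 is arbitrage-free.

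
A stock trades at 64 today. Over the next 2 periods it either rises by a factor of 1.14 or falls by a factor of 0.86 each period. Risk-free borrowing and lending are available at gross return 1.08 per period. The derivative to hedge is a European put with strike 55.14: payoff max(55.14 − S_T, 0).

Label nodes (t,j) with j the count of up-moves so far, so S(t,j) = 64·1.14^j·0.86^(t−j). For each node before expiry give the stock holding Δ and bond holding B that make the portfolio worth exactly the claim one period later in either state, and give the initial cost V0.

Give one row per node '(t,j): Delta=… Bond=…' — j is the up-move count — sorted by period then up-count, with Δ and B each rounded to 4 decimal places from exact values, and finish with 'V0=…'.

(0,0): Delta=-0.0864 Bond=5.8385
(1,0): Delta=-0.5065 Bond=29.4259
(1,1): Delta=0.0000 Bond=0.0000
V0=0.3073

Under the risk-neutral measure, an up-move has probability p* = (R−d)/(u−d) = 0.7857 and values discount at R = 1.08.
At expiry t=2: V(2,0)=7.8056, V(2,1)=0.0000, V(2,2)=0.0000
  t=1,j=0: stock 55.0400 → up 62.7456 (V=0.0000), down 47.3344 (V=7.8056). Price 1.5487; hedge Δ=-0.5065, bond B=29.4259.
  t=1,j=1: stock 72.9600 → up 83.1744 (V=0.0000), down 62.7456 (V=0.0000). Price 0.0000; hedge Δ=0.0000, bond B=0.0000.
  t=0,j=0: stock 64.0000 → up 72.9600 (V=0.0000), down 55.0400 (V=1.5487). Price 0.3073; hedge Δ=-0.0864, bond B=5.8385.
Each (Δ,B) replicates both successor values, so the strategy is self-financing and V0 is arbitrage-free.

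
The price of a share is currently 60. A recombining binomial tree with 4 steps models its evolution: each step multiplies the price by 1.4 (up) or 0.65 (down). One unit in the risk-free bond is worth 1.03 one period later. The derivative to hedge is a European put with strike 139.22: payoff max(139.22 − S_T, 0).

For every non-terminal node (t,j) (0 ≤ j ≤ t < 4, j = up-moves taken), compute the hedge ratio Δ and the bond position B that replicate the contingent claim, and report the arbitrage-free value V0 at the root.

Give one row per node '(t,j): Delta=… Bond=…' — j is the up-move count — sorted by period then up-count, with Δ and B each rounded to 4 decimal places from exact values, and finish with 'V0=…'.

Since d<R<u, set p* = (R−d)/(u−d) = 0.5067; price each node as the discounted p*-expectation of its children.
Terminal payoffs: V(4,0)=128.5096, V(4,1)=116.1515, V(4,2)=89.5340, V(4,3)=32.2040, V(4,4)=0.0000
  t=3,j=0: stock 16.4775 → up 23.0685 (V=116.1515), down 10.7104 (V=128.5096). Price 118.6875; hedge Δ=-1.0000, bond B=135.1650.
  t=3,j=1: stock 35.4900 → up 49.6860 (V=89.5340), down 23.0685 (V=116.1515). Price 99.6750; hedge Δ=-1.0000, bond B=135.1650.
  t=3,j=2: stock 76.4400 → up 107.0160 (V=32.2040), down 49.6860 (V=89.5340). Price 58.7250; hedge Δ=-1.0000, bond B=135.1650.
  t=3,j=3: stock 164.6400 → up 230.4960 (V=0.0000), down 107.0160 (V=32.2040). Price 15.4246; hedge Δ=-0.2608, bond B=58.3632.
  t=2,j=0: stock 25.3500 → up 35.4900 (V=99.6750), down 16.4775 (V=118.6875). Price 105.8782; hedge Δ=-1.0000, bond B=131.2282.
  t=2,j=1: stock 54.6000 → up 76.4400 (V=58.7250), down 35.4900 (V=99.6750). Price 76.6282; hedge Δ=-1.0000, bond B=131.2282.
  t=2,j=2: stock 117.6000 → up 164.6400 (V=15.4246), down 76.4400 (V=58.7250). Price 35.7147; hedge Δ=-0.4909, bond B=93.4487.
  t=1,j=0: stock 39.0000 → up 54.6000 (V=76.6282), down 25.3500 (V=105.8782). Price 88.4060; hedge Δ=-1.0000, bond B=127.4060.
  t=1,j=1: stock 84.0000 → up 117.6000 (V=35.7147), down 54.6000 (V=76.6282). Price 54.2706; hedge Δ=-0.6494, bond B=108.8219.
  t=0,j=0: stock 60.0000 → up 84.0000 (V=54.2706), down 39.0000 (V=88.4060). Price 69.0395; hedge Δ=-0.7586, bond B=114.5535.
Each (Δ,B) replicates both successor values, so the strategy is self-financing and V0 is arbitrage-free.

(0,0): Delta=-0.7586 Bond=114.5535
(1,0): Delta=-1.0000 Bond=127.4060
(1,1): Delta=-0.6494 Bond=108.8219
(2,0): Delta=-1.0000 Bond=131.2282
(2,1): Delta=-1.0000 Bond=131.2282
(2,2): Delta=-0.4909 Bond=93.4487
(3,0): Delta=-1.0000 Bond=135.1650
(3,1): Delta=-1.0000 Bond=135.1650
(3,2): Delta=-1.0000 Bond=135.1650
(3,3): Delta=-0.2608 Bond=58.3632
V0=69.0395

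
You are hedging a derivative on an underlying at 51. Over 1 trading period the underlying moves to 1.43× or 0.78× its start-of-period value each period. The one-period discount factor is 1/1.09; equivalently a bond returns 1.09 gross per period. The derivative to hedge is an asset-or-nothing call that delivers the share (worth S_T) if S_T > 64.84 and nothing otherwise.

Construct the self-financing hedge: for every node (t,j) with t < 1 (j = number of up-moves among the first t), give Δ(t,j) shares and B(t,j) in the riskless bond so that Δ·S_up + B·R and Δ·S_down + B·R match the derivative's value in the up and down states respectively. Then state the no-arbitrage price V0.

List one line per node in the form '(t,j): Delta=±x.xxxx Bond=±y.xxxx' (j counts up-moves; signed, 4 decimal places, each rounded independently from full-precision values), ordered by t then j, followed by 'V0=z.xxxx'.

(0,0): Delta=2.2000 Bond=-80.2899
V0=31.9101

Under the risk-neutral measure, an up-move has probability p* = (R−d)/(u−d) = 0.4769 and values discount at R = 1.09.
Terminal values V(1,·): V(1,0)=0.0000, V(1,1)=72.9300
  t=0,j=0: stock 51.0000 → up 72.9300 (V=72.9300), down 39.7800 (V=0.0000). Price 31.9101; hedge Δ=2.2000, bond B=-80.2899.
The time-0 hedge costs 31.9101, which is the no-arbitrage price.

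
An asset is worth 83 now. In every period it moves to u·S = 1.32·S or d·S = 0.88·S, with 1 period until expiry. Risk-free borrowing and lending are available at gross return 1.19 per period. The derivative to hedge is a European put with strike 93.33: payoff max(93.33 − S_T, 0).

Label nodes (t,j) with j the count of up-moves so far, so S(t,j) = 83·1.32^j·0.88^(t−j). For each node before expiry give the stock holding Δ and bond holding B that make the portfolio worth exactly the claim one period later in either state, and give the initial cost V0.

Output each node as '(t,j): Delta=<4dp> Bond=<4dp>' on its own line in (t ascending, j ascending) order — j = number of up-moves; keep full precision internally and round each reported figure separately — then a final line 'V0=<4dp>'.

Risk-neutral probability p* = (R−d)/(u−d) = (1.19−0.88)/(1.32−0.88) = 0.7045.
Terminal payoffs: V(1,0)=20.2900, V(1,1)=0.0000
  t=0,j=0: stock 83.0000 → up 109.5600 (V=0.0000), down 73.0400 (V=20.2900). Price 5.0376; hedge Δ=-0.5556, bond B=51.1513.
Each (Δ,B) replicates both successor values, so the strategy is self-financing and V0 is arbitrage-free.

(0,0): Delta=-0.5556 Bond=51.1513
V0=5.0376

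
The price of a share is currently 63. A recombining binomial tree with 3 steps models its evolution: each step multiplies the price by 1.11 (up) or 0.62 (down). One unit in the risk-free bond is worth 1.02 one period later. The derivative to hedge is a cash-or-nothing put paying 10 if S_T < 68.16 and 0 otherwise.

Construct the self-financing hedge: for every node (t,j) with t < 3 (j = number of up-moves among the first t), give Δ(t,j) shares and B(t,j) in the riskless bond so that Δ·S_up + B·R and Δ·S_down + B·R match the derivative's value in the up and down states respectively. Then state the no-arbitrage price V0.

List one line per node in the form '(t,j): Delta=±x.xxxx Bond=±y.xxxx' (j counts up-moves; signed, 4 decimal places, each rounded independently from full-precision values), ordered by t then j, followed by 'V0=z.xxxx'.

(0,0): Delta=-0.2075 Bond=17.3688
(1,0): Delta=0.0000 Bond=9.6117
(1,1): Delta=-0.2336 Bond=19.5396
(2,0): Delta=0.0000 Bond=9.8039
(2,1): Delta=0.0000 Bond=9.8039
(2,2): Delta=-0.2629 Bond=22.2089
V0=4.2971

Under the risk-neutral measure, an up-move has probability p* = (R−d)/(u−d) = 0.8163 and values discount at R = 1.02.
Payoff layer (t=3): V(3,0)=10.0000, V(3,1)=10.0000, V(3,2)=10.0000, V(3,3)=0.0000
(2,0): S=24.2172. Δ = (V_up−V_dn)/(S_up−S_dn) = (10.0000−10.0000)/(26.8811−15.0147) = 0.0000. V = [p*·10.0000 + (1−p*)·10.0000]/1.02 = 9.8039. B = V − Δ·S = 9.8039.
(2,1): S=43.3566. Δ = (V_up−V_dn)/(S_up−S_dn) = (10.0000−10.0000)/(48.1258−26.8811) = 0.0000. V = [p*·10.0000 + (1−p*)·10.0000]/1.02 = 9.8039. B = V − Δ·S = 9.8039.
(2,2): S=77.6223. Δ = (V_up−V_dn)/(S_up−S_dn) = (0.0000−10.0000)/(86.1608−48.1258) = -0.2629. V = [p*·0.0000 + (1−p*)·10.0000]/1.02 = 1.8007. B = V − Δ·S = 22.2089.
(1,0): S=39.0600. Δ = (V_up−V_dn)/(S_up−S_dn) = (9.8039−9.8039)/(43.3566−24.2172) = 0.0000. V = [p*·9.8039 + (1−p*)·9.8039]/1.02 = 9.6117. B = V − Δ·S = 9.6117.
(1,1): S=69.9300. Δ = (V_up−V_dn)/(S_up−S_dn) = (1.8007−9.8039)/(77.6223−43.3566) = -0.2336. V = [p*·1.8007 + (1−p*)·9.8039]/1.02 = 3.2066. B = V − Δ·S = 19.5396.
(0,0): S=63.0000. Δ = (V_up−V_dn)/(S_up−S_dn) = (3.2066−9.6117)/(69.9300−39.0600) = -0.2075. V = [p*·3.2066 + (1−p*)·9.6117]/1.02 = 4.2971. B = V − Δ·S = 17.3688.
Check: Δ(0,0)·S0 + B(0,0) = 4.2971 = V0.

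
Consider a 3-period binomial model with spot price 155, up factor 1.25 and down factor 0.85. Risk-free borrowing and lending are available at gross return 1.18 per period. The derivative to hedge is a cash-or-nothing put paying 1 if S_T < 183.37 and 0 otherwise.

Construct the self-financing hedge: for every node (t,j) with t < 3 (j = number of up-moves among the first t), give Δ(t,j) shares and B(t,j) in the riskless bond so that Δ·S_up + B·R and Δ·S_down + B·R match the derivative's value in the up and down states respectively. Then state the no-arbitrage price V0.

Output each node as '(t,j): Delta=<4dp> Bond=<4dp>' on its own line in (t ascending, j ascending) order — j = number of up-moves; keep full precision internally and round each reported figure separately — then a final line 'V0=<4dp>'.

(0,0): Delta=-0.0033 Bond=0.5678
(1,0): Delta=-0.0133 Bond=1.9773
(1,1): Delta=-0.0019 Bond=0.3928
(2,0): Delta=0.0000 Bond=0.8475
(2,1): Delta=-0.0152 Bond=2.6483
(2,2): Delta=0.0000 Bond=0.0000
V0=0.0494

Under the risk-neutral measure, an up-move has probability p* = (R−d)/(u−d) = 0.8250 and values discount at R = 1.18.
Terminal values V(3,·): V(3,0)=1.0000, V(3,1)=1.0000, V(3,2)=0.0000, V(3,3)=0.0000
  t=2,j=0: stock 111.9875 → up 139.9844 (V=1.0000), down 95.1894 (V=1.0000). Price 0.8475; hedge Δ=0.0000, bond B=0.8475.
  t=2,j=1: stock 164.6875 → up 205.8594 (V=0.0000), down 139.9844 (V=1.0000). Price 0.1483; hedge Δ=-0.0152, bond B=2.6483.
  t=2,j=2: stock 242.1875 → up 302.7344 (V=0.0000), down 205.8594 (V=0.0000). Price 0.0000; hedge Δ=0.0000, bond B=0.0000.
  t=1,j=0: stock 131.7500 → up 164.6875 (V=0.1483), down 111.9875 (V=0.8475). Price 0.2294; hedge Δ=-0.0133, bond B=1.9773.
  t=1,j=1: stock 193.7500 → up 242.1875 (V=0.0000), down 164.6875 (V=0.1483). Price 0.0220; hedge Δ=-0.0019, bond B=0.3928.
  t=0,j=0: stock 155.0000 → up 193.7500 (V=0.0220), down 131.7500 (V=0.2294). Price 0.0494; hedge Δ=-0.0033, bond B=0.5678.
Root portfolio cost Δ·155+B reproduces V0=0.0494.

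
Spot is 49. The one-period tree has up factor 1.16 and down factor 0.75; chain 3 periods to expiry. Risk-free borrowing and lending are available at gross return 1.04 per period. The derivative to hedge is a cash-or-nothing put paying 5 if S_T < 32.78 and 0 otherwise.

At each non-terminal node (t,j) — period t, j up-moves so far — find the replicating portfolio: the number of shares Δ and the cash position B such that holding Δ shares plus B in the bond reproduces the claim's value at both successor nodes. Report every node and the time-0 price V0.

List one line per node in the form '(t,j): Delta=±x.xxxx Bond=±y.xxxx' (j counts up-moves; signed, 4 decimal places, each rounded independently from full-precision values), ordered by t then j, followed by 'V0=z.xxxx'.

(0,0): Delta=-0.0953 Bond=5.5877
(1,0): Delta=-0.2257 Bond=10.6041
(1,1): Delta=-0.0604 Bond=3.8280
(2,0): Delta=0.0000 Bond=4.8077
(2,1): Delta=-0.2861 Bond=13.6023
(2,2): Delta=0.0000 Bond=0.0000
V0=0.9194

The replicating-portfolio and risk-neutral prices coincide; use p* = (1.04−0.75)/(1.16−0.75) = 0.7073 for the latter.
Terminal payoffs: V(3,0)=5.0000, V(3,1)=5.0000, V(3,2)=0.0000, V(3,3)=0.0000
Node (2,0) S=27.5625: V=(p*·5.0000+(1−p*)·5.0000)/1.04=4.8077; Δ=(5.0000−5.0000)/(31.9725−20.6719)=0.0000; B=V−Δ·S=4.8077
Node (2,1) S=42.6300: V=(p*·0.0000+(1−p*)·5.0000)/1.04=1.4071; Δ=(0.0000−5.0000)/(49.4508−31.9725)=-0.2861; B=V−Δ·S=13.6023
Node (2,2) S=65.9344: V=(p*·0.0000+(1−p*)·0.0000)/1.04=0.0000; Δ=(0.0000−0.0000)/(76.4839−49.4508)=0.0000; B=V−Δ·S=0.0000
Node (1,0) S=36.7500: V=(p*·1.4071+(1−p*)·4.8077)/1.04=2.3100; Δ=(1.4071−4.8077)/(42.6300−27.5625)=-0.2257; B=V−Δ·S=10.6041
Node (1,1) S=56.8400: V=(p*·0.0000+(1−p*)·1.4071)/1.04=0.3960; Δ=(0.0000−1.4071)/(65.9344−42.6300)=-0.0604; B=V−Δ·S=3.8280
Node (0,0) S=49.0000: V=(p*·0.3960+(1−p*)·2.3100)/1.04=0.9194; Δ=(0.3960−2.3100)/(56.8400−36.7500)=-0.0953; B=V−Δ·S=5.5877
Root portfolio cost Δ·49+B reproduces V0=0.9194.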